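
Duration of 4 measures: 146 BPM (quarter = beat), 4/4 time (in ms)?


Quarter-note beat duration = 60000 / 146 ms
Beats per measure (4/4) = 4
One measure = 4 × 60000 / 146 = 240000 / 146 ms
4 measures = 4 × 240000 / 146 = 960000 / 146
= 6575.3 ms


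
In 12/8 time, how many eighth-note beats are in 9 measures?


Working:
Time signature 12/8: the bottom number 8 means the eighth note gets one count
The top number 12 means 12 eighth-note beats per measure
Total = 12 × 9 measures
= 108 eighth-note beats


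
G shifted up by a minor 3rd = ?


minor 3rd: 3 letter names, 3 semitones
Letter: G + 2 → B
Pitch: G + 3 semitones, spelled as a B → Bb
= Bb


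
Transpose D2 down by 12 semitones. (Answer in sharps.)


D2: chromatic position 2 in octave 2 → absolute = 2×12 + 2 = 26
Transpose down 12: 26 - 12 = 14
14 = 1×12 + 2 → D in octave 1
Result = D1


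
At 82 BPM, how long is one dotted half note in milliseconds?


Solution.
One quarter-note beat = 60000 / BPM = 60000 / 82 ms
Dotted half note = 3 × quarter note
Duration = 3 × 60000 / 82 = 180000 / 82
= 2195.1 ms


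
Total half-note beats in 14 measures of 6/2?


Let's work it out.
Time signature 6/2: the bottom number 2 means the half note gets one count
The top number 6 means 6 half-note beats per measure
Total = 6 × 14 measures
= 84 half-note beats


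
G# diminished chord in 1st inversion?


Let's work it out.
Root position: G# B D
1st inversion: move root up an octave
Bass note: B
Notes (bottom to top) = B D G#


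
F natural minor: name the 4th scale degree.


Reasoning:
Natural minor scale pattern: W-H-W-W-H-W-W (2-1-2-2-1-2-2 semitones)
Starting from F:
  F + 2 semitones → G
  G + 1 semitone → Ab
  Ab + 2 semitones → Bb
  Bb + 2 semitones → C
  C + 1 semitone → Db
  Db + 2 semitones → Eb
  Eb + 2 semitones → F
Scale: F G Ab Bb C Db Eb
Degree 4 = Bb


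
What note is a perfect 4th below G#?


Let's work it out.
A 4th spans 4 letter names, so from G we land on D
A perfect 4th = 5 semitones below G#
Spell D at that pitch: D#
= D#


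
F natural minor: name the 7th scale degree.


Natural minor scale pattern: W-H-W-W-H-W-W (2-1-2-2-1-2-2 semitones)
Starting from F:
  F + 2 semitones → G
  G + 1 semitone → Ab
  Ab + 2 semitones → Bb
  Bb + 2 semitones → C
  C + 1 semitone → Db
  Db + 2 semitones → Eb
  Eb + 2 semitones → F
Scale: F G Ab Bb C Db Eb
Degree 7 = Eb


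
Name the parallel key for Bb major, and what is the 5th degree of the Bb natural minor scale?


Parallel keys share the same tonic but differ in mode
Bb major → parallel is Bb minor
Bb natural minor scale: Bb C Db Eb F Gb Ab
= Bb minor; 5th degree = F


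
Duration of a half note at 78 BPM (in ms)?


Solution.
One quarter-note beat = 60000 / BPM = 60000 / 78 ms
Half note = 2 × quarter note
Duration = 2 × 60000 / 78 = 120000 / 78
= 1538.5 ms


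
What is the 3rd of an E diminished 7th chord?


Step by step:
Diminished 7th chord = root + minor 3rd + diminished 5th + diminished 7th
Seventh chords stack in thirds, so the letter names are E-G-B-D
Root: E
Minor 3rd above E: G
Diminished 5th above E: Bb
Diminished 7th above E: Db
The 3rd = G


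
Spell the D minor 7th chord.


Step by step:
Minor 7th chord = root + minor 3rd + perfect 5th + minor 7th
Seventh chords stack in thirds, so the letter names are D-F-A-C
Root: D
Minor 3rd above D: F
Perfect 5th above D: A
Minor 7th above D: C
Chord = D F A C


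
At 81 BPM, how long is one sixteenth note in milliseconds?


Reasoning:
One quarter-note beat = 60000 / BPM = 60000 / 81 ms
Sixteenth note = 1/4 × quarter note
Duration = 1/4 × 60000 / 81 = 15000 / 81
= 185.2 ms


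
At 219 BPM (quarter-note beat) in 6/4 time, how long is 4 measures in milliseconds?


Quarter-note beat duration = 60000 / 219 ms
Beats per measure (6/4) = 6
One measure = 6 × 60000 / 219 = 360000 / 219 ms
4 measures = 4 × 360000 / 219 = 1440000 / 219
= 6575.3 ms


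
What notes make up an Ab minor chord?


Minor triad = root + minor 3rd (3 semitones) + perfect 5th (7 semitones)
A triad on Ab stacks thirds, so the chord tones use letter names A-C-E
Root: Ab
Minor 3rd above Ab: Cb
Perfect 5th above Ab: Eb
Chord = Ab Cb Eb


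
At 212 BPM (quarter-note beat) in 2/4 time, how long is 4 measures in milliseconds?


Quarter-note beat duration = 60000 / 212 ms
Beats per measure (2/4) = 2
One measure = 2 × 60000 / 212 = 120000 / 212 ms
4 measures = 4 × 120000 / 212 = 480000 / 212
= 2264.2 ms


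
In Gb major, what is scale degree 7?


Let's work it out.
Major scale pattern: W-W-H-W-W-W-H (2-2-1-2-2-2-1 semitones)
Starting from Gb:
  Gb + 2 semitones → Ab
  Ab + 2 semitones → Bb
  Bb + 1 semitone → Cb
  Cb + 2 semitones → Db
  Db + 2 semitones → Eb
  Eb + 2 semitones → F
  F + 1 semitone → Gb
Scale: Gb Ab Bb Cb Db Eb F
Degree 7 = F


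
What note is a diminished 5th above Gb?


Let's work it out.
A 5th spans 5 letter names, so from G we land on D
A diminished 5th = 6 semitones above Gb
Spell D at that pitch: Dbb
= Dbb


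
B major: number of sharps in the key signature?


Let's work it out.
Sharp major keys follow the circle of fifths: C(0), G(1), D(2), A(3), E(4), B(5), F#(6), C#(7)
B major has 5 sharps
Order of sharps: F# C# G# D# A# E# B# → first 5: F#, C#, G#, D#, A#
= 5 sharps


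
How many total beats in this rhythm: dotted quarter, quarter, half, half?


Let's work it out.
Beat values:
  dotted quarter = 1.5 beats
  quarter = 1 beat
  half = 2 beats
  half = 2 beats
Sum = 1.5 + 1 + 2 + 2
= 6.5 beats


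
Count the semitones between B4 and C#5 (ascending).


Reasoning:
Absolute semitone position = octave×12 + chromatic position
B4: 4×12 + 11 = 59
C#5: 5×12 + 1 = 61
Difference = 61 - 59 = 2
= 2 semitones


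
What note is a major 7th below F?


Solution.
A 7th spans 7 letter names, so from F we land on G
A major 7th = 11 semitones below F
Spell G at that pitch: Gb
= Gb


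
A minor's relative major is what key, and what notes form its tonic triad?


The relative major shares the key signature and is a minor 3rd above the minor tonic
A minor 3rd above A is C
→ relative major of A minor is C major
Tonic triad of C major = root + major 3rd + perfect 5th = C E G
= C major; triad = C E G


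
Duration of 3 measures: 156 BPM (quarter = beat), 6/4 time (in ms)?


Step by step:
Quarter-note beat duration = 60000 / 156 ms
Beats per measure (6/4) = 6
One measure = 6 × 60000 / 156 = 360000 / 156 ms
3 measures = 3 × 360000 / 156 = 1080000 / 156
= 6923.1 ms


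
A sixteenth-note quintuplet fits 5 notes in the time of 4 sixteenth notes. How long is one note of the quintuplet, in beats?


Quintuplet: 5 notes occupy the space of 4 sixteenth notes
Space = 4 × 1/4 = 1 beat
Each quintuplet note = 1 / 5 = 1/5 beats
= 1/5 beats


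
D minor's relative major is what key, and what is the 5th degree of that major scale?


Let's work it out.
The relative major shares the key signature and is a minor 3rd above the minor tonic
A minor 3rd above D is F
→ relative major of D minor is F major
F major scale: F G A Bb C D E
= F major; 5th degree = C


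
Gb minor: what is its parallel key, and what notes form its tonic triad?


Reasoning:
Parallel keys share the same tonic but differ in mode
Gb minor → parallel is Gb major
Tonic triad of Gb major = Gb Bb Db
= Gb major; triad = Gb Bb Db


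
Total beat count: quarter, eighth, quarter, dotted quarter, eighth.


Working:
Beat values:
  quarter = 1 beat
  eighth = 0.5 beats
  quarter = 1 beat
  dotted quarter = 1.5 beats
  eighth = 0.5 beats
Sum = 1 + 0.5 + 1 + 1.5 + 0.5
= 4.5 beats


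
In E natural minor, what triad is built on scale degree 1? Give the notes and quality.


E natural minor scale: E F# G A B C D
Diatonic triad on degree 1 stacks scale notes 1, 3, 5: E G B
E→G = 3 semitones; E→B = 7 semitones → minor triad
= E G B (minor)


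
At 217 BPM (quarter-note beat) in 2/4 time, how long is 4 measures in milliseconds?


Reasoning:
Quarter-note beat duration = 60000 / 217 ms
Beats per measure (2/4) = 2
One measure = 2 × 60000 / 217 = 120000 / 217 ms
4 measures = 4 × 120000 / 217 = 480000 / 217
= 2212.0 ms


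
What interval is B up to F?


Letter names: B → F spans 5 letter names → a 5th
Semitones: B → F = 6 half-steps
A 5th of 6 semitones is a diminished 5th
= diminished 5th


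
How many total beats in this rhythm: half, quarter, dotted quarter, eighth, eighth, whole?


Let's work it out.
Beat values:
  half = 2 beats
  quarter = 1 beat
  dotted quarter = 1.5 beats
  eighth = 0.5 beats
  eighth = 0.5 beats
  whole = 4 beats
Sum = 2 + 1 + 1.5 + 0.5 + 0.5 + 4
= 9.5 beats


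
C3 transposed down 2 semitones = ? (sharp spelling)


Solution.
C3: chromatic position 0 in octave 3 → absolute = 3×12 + 0 = 36
Transpose down 2: 36 - 2 = 34
34 = 2×12 + 10 → A# in octave 2
Result = A#2


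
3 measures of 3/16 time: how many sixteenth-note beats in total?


Solution.
Time signature 3/16: the bottom number 16 means the sixteenth note gets one count
The top number 3 means 3 sixteenth-note beats per measure
Total = 3 × 3 measures
= 9 sixteenth-note beats


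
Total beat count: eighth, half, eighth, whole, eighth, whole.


Let's work it out.
Beat values:
  eighth = 0.5 beats
  half = 2 beats
  eighth = 0.5 beats
  whole = 4 beats
  eighth = 0.5 beats
  whole = 4 beats
Sum = 0.5 + 2 + 0.5 + 4 + 0.5 + 4
= 11.5 beats


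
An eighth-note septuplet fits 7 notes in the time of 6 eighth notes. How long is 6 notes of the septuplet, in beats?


Step by step:
Septuplet: 7 notes occupy the space of 6 eighth notes
Space = 6 × 1/2 = 3 beats
Each septuplet note = 3 / 7 = 3/7 beats
6 notes = 6 × 3/7 = 18/7
= 18/7 beats


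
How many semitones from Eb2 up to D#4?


Working:
Absolute semitone position = octave×12 + chromatic position
Eb2: 2×12 + 3 = 27
D#4: 4×12 + 3 = 51
Difference = 51 - 27 = 24
= 24 semitones


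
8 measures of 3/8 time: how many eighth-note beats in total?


Let's work it out.
Time signature 3/8: the bottom number 8 means the eighth note gets one count
The top number 3 means 3 eighth-note beats per measure
Total = 3 × 8 measures
= 24 eighth-note beats


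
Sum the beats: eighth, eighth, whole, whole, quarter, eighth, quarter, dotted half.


Solution.
Beat values:
  eighth = 0.5 beats
  eighth = 0.5 beats
  whole = 4 beats
  whole = 4 beats
  quarter = 1 beat
  eighth = 0.5 beats
  quarter = 1 beat
  dotted half = 3 beats
Sum = 0.5 + 0.5 + 4 + 4 + 1 + 0.5 + 1 + 3
= 14.5 beats


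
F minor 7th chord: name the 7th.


Let's work it out.
Minor 7th chord = root + minor 3rd + perfect 5th + minor 7th
Seventh chords stack in thirds, so the letter names are F-A-C-E
Root: F
Minor 3rd above F: Ab
Perfect 5th above F: C
Minor 7th above F: Eb
The 7th = Eb


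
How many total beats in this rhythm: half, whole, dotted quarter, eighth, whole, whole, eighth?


Reasoning:
Beat values:
  half = 2 beats
  whole = 4 beats
  dotted quarter = 1.5 beats
  eighth = 0.5 beats
  whole = 4 beats
  whole = 4 beats
  eighth = 0.5 beats
Sum = 2 + 4 + 1.5 + 0.5 + 4 + 4 + 0.5
= 16.5 beats


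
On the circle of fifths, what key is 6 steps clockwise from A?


Each clockwise step on the circle of fifths moves up a perfect 5th
From A: A → E → B → F#/Gb → Db → Ab → Eb
= Eb


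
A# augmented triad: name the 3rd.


Solution.
Augmented triad = root + major 3rd (4 semitones) + augmented 5th (8 semitones)
A triad on A# stacks thirds, so the chord tones use letter names A-C-E
Root: A#
Major 3rd above A#: C##
Augmented 5th above A#: E##
The 3rd = C##


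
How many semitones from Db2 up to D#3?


Reasoning:
Absolute semitone position = octave×12 + chromatic position
Db2: 2×12 + 1 = 25
D#3: 3×12 + 3 = 39
Difference = 39 - 25 = 14
= 14 semitones


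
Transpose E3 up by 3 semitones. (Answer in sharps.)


Solution.
E3: chromatic position 4 in octave 3 → absolute = 3×12 + 4 = 40
Transpose up 3: 40 + 3 = 43
43 = 3×12 + 7 → G in octave 3
Result = G3


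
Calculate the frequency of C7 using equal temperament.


f = 440 × 2^(n/12) where n = semitones from A4
C7: 27 semitones from A4
f = 440 × 2^(27/12)
f = 2093.00 Hz


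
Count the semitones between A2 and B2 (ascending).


Solution.
Absolute semitone position = octave×12 + chromatic position
A2: 2×12 + 9 = 33
B2: 2×12 + 11 = 35
Difference = 35 - 33 = 2
= 2 semitones


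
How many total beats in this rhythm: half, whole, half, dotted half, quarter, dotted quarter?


Reasoning:
Beat values:
  half = 2 beats
  whole = 4 beats
  half = 2 beats
  dotted half = 3 beats
  quarter = 1 beat
  dotted quarter = 1.5 beats
Sum = 2 + 4 + 2 + 3 + 1 + 1.5
= 13.5 beats


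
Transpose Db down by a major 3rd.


major 3rd: 3 letter names, 4 semitones
Letter: D - 2 → B
Pitch: Db - 4 semitones, spelled as a B → Bbb
= Bbb


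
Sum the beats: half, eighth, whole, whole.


Reasoning:
Beat values:
  half = 2 beats
  eighth = 0.5 beats
  whole = 4 beats
  whole = 4 beats
Sum = 2 + 0.5 + 4 + 4
= 10.5 beats


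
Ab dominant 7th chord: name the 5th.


Step by step:
Dominant 7th chord = root + major 3rd + perfect 5th + minor 7th
Seventh chords stack in thirds, so the letter names are A-C-E-G
Root: Ab
Major 3rd above Ab: C
Perfect 5th above Ab: Eb
Minor 7th above Ab: Gb
The 5th = Eb


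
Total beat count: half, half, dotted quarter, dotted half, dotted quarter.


Beat values:
  half = 2 beats
  half = 2 beats
  dotted quarter = 1.5 beats
  dotted half = 3 beats
  dotted quarter = 1.5 beats
Sum = 2 + 2 + 1.5 + 3 + 1.5
= 10 beats


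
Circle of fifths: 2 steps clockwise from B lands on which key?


Each clockwise step on the circle of fifths moves up a perfect 5th
From B: B → F#/Gb → Db
= Db


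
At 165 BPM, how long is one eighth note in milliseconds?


Solution.
One quarter-note beat = 60000 / BPM = 60000 / 165 ms
Eighth note = 1/2 × quarter note
Duration = 1/2 × 60000 / 165 = 30000 / 165
= 181.8 ms


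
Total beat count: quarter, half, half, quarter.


Reasoning:
Beat values:
  quarter = 1 beat
  half = 2 beats
  half = 2 beats
  quarter = 1 beat
Sum = 1 + 2 + 2 + 1
= 6 beats


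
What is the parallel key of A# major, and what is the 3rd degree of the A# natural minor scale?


Reasoning:
Parallel keys share the same tonic but differ in mode
A# major → parallel is A# minor
A# natural minor scale: A# B# C# D# E# F# G#
= A# minor; 3rd degree = C#


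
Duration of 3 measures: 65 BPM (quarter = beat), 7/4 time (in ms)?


Let's work it out.
Quarter-note beat duration = 60000 / 65 ms
Beats per measure (7/4) = 7
One measure = 7 × 60000 / 65 = 420000 / 65 ms
3 measures = 3 × 420000 / 65 = 1260000 / 65
= 19384.6 ms


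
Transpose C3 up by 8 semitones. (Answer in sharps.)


Reasoning:
C3: chromatic position 0 in octave 3 → absolute = 3×12 + 0 = 36
Transpose up 8: 36 + 8 = 44
44 = 3×12 + 8 → G# in octave 3
Result = G#3


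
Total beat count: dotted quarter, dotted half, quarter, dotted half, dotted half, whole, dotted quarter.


Let's work it out.
Beat values:
  dotted quarter = 1.5 beats
  dotted half = 3 beats
  quarter = 1 beat
  dotted half = 3 beats
  dotted half = 3 beats
  whole = 4 beats
  dotted quarter = 1.5 beats
Sum = 1.5 + 3 + 1 + 3 + 3 + 4 + 1.5
= 17 beats


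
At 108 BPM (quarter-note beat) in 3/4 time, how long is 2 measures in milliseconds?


Reasoning:
Quarter-note beat duration = 60000 / 108 ms
Beats per measure (3/4) = 3
One measure = 3 × 60000 / 108 = 180000 / 108 ms
2 measures = 2 × 180000 / 108 = 360000 / 108
= 3333.3 ms


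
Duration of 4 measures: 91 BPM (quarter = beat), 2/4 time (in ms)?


Solution.
Quarter-note beat duration = 60000 / 91 ms
Beats per measure (2/4) = 2
One measure = 2 × 60000 / 91 = 120000 / 91 ms
4 measures = 4 × 120000 / 91 = 480000 / 91
= 5274.7 ms


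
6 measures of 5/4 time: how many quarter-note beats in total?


Let's work it out.
Time signature 5/4: the bottom number 4 means the quarter note gets one count
The top number 5 means 5 quarter-note beats per measure
Total = 5 × 6 measures
= 30 quarter-note beats


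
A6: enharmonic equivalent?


Let's work it out.
Enharmonic notes sound the same pitch but are spelled with different letter names
A and G## name the same pitch class
= G##6


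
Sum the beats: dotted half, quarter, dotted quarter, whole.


Let's work it out.
Beat values:
  dotted half = 3 beats
  quarter = 1 beat
  dotted quarter = 1.5 beats
  whole = 4 beats
Sum = 3 + 1 + 1.5 + 4
= 9.5 beats


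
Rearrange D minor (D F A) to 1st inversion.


Let's work it out.
Root position: D F A
1st inversion: move root up an octave
Bass note: F
Notes (bottom to top) = F A D


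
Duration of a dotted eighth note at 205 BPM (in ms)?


Let's work it out.
One quarter-note beat = 60000 / BPM = 60000 / 205 ms
Dotted eighth note = 3/4 × quarter note
Duration = 3/4 × 60000 / 205 = 45000 / 205
= 219.5 ms


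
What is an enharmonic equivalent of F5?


Let's work it out.
Enharmonic notes sound the same pitch but are spelled with different letter names
F and Gbb name the same pitch class
= Gbb5


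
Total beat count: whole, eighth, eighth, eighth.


Reasoning:
Beat values:
  whole = 4 beats
  eighth = 0.5 beats
  eighth = 0.5 beats
  eighth = 0.5 beats
Sum = 4 + 0.5 + 0.5 + 0.5
= 5.5 beats


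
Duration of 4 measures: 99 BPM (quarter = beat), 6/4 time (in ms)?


Let's work it out.
Quarter-note beat duration = 60000 / 99 ms
Beats per measure (6/4) = 6
One measure = 6 × 60000 / 99 = 360000 / 99 ms
4 measures = 4 × 360000 / 99 = 1440000 / 99
= 14545.5 ms


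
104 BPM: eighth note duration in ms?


Reasoning:
One quarter-note beat = 60000 / BPM = 60000 / 104 ms
Eighth note = 1/2 × quarter note
Duration = 1/2 × 60000 / 104 = 30000 / 104
= 288.5 ms


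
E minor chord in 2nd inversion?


Solution.
Root position: E G B
2nd inversion: move root and 3rd up an octave
Bass note: B
Notes (bottom to top) = B E G


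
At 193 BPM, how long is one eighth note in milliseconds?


One quarter-note beat = 60000 / BPM = 60000 / 193 ms
Eighth note = 1/2 × quarter note
Duration = 1/2 × 60000 / 193 = 30000 / 193
= 155.4 ms


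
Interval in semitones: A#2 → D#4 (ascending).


Absolute semitone position = octave×12 + chromatic position
A#2: 2×12 + 10 = 34
D#4: 4×12 + 3 = 51
Difference = 51 - 34 = 17
= 17 semitones


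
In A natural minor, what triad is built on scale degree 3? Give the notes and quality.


Reasoning:
A natural minor scale: A B C D E F G
Diatonic triad on degree 3 stacks scale notes 3, 5, 7: C E G
C→E = 4 semitones; C→G = 7 semitones → major triad
= C E G (major)


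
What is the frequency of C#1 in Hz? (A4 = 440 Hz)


Solution.
f = 440 × 2^(n/12) where n = semitones from A4
C#1: -44 semitones from A4
f = 440 × 2^(-44/12)
f = 34.65 Hz


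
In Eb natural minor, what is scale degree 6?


Solution.
Natural minor scale pattern: W-H-W-W-H-W-W (2-1-2-2-1-2-2 semitones)
Starting from Eb:
  Eb + 2 semitones → F
  F + 1 semitone → Gb
  Gb + 2 semitones → Ab
  Ab + 2 semitones → Bb
  Bb + 1 semitone → Cb
  Cb + 2 semitones → Db
  Db + 2 semitones → Eb
Scale: Eb F Gb Ab Bb Cb Db
Degree 6 = Cb


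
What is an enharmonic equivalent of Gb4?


Solution.
Enharmonic notes sound the same pitch but are spelled with different letter names
Gb and F# name the same pitch class
= F#4


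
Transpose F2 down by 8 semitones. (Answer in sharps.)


Working:
F2: chromatic position 5 in octave 2 → absolute = 2×12 + 5 = 29
Transpose down 8: 29 - 8 = 21
21 = 1×12 + 9 → A in octave 1
Result = A1


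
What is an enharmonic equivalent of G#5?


Enharmonic notes sound the same pitch but are spelled with different letter names
G# and Ab name the same pitch class
= Ab5


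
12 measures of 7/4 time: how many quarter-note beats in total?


Solution.
Time signature 7/4: the bottom number 4 means the quarter note gets one count
The top number 7 means 7 quarter-note beats per measure
Total = 7 × 12 measures
= 84 quarter-note beats


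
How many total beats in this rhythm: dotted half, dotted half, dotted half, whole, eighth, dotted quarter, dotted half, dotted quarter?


Beat values:
  dotted half = 3 beats
  dotted half = 3 beats
  dotted half = 3 beats
  whole = 4 beats
  eighth = 0.5 beats
  dotted quarter = 1.5 beats
  dotted half = 3 beats
  dotted quarter = 1.5 beats
Sum = 3 + 3 + 3 + 4 + 0.5 + 1.5 + 3 + 1.5
= 19.5 beats


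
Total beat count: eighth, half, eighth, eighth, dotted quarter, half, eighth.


Working:
Beat values:
  eighth = 0.5 beats
  half = 2 beats
  eighth = 0.5 beats
  eighth = 0.5 beats
  dotted quarter = 1.5 beats
  half = 2 beats
  eighth = 0.5 beats
Sum = 0.5 + 2 + 0.5 + 0.5 + 1.5 + 2 + 0.5
= 7.5 beats


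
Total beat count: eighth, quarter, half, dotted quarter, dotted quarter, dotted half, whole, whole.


Step by step:
Beat values:
  eighth = 0.5 beats
  quarter = 1 beat
  half = 2 beats
  dotted quarter = 1.5 beats
  dotted quarter = 1.5 beats
  dotted half = 3 beats
  whole = 4 beats
  whole = 4 beats
Sum = 0.5 + 1 + 2 + 1.5 + 1.5 + 3 + 4 + 4
= 17.5 beats


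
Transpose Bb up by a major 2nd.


Step by step:
major 2nd: 2 letter names, 2 semitones
Letter: B + 1 → C
Pitch: Bb + 2 semitones, spelled as a C → C
= C


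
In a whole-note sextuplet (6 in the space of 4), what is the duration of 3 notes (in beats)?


Working:
Sextuplet: 6 notes occupy the space of 4 whole notes
Space = 4 × 4 = 16 beats
Each sextuplet note = 16 / 6 = 8/3 beats
3 notes = 3 × 8/3 = 8
= 8 beats


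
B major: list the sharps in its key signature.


Let's work it out.
Sharp major keys follow the circle of fifths: C(0), G(1), D(2), A(3), E(4), B(5), F#(6), C#(7)
B major has 5 sharps
Order of sharps: F# C# G# D# A# E# B# → first 5: F#, C#, G#, D#, A#
= F#, C#, G#, D#, A#


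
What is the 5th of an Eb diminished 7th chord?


Let's work it out.
Diminished 7th chord = root + minor 3rd + diminished 5th + diminished 7th
Seventh chords stack in thirds, so the letter names are E-G-B-D
Root: Eb
Minor 3rd above Eb: Gb
Diminished 5th above Eb: Bbb
Diminished 7th above Eb: Dbb
The 5th = Bbb


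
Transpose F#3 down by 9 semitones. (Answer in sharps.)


Working:
F#3: chromatic position 6 in octave 3 → absolute = 3×12 + 6 = 42
Transpose down 9: 42 - 9 = 33
33 = 2×12 + 9 → A in octave 2
Result = A2


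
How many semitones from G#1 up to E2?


Solution.
Absolute semitone position = octave×12 + chromatic position
G#1: 1×12 + 8 = 20
E2: 2×12 + 4 = 28
Difference = 28 - 20 = 8
= 8 semitones


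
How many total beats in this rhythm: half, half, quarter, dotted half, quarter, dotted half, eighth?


Step by step:
Beat values:
  half = 2 beats
  half = 2 beats
  quarter = 1 beat
  dotted half = 3 beats
  quarter = 1 beat
  dotted half = 3 beats
  eighth = 0.5 beats
Sum = 2 + 2 + 1 + 3 + 1 + 3 + 0.5
= 12.5 beats


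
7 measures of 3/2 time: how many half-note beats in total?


Working:
Time signature 3/2: the bottom number 2 means the half note gets one count
The top number 3 means 3 half-note beats per measure
Total = 3 × 7 measures
= 21 half-note beats


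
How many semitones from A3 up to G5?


Step by step:
Absolute semitone position = octave×12 + chromatic position
A3: 3×12 + 9 = 45
G5: 5×12 + 7 = 67
Difference = 67 - 45 = 22
= 22 semitones


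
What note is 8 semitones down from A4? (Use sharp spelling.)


A4: chromatic position 9 in octave 4 → absolute = 4×12 + 9 = 57
Transpose down 8: 57 - 8 = 49
49 = 4×12 + 1 → C# in octave 4
Result = C#4


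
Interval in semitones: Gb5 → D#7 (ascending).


Absolute semitone position = octave×12 + chromatic position
Gb5: 5×12 + 6 = 66
D#7: 7×12 + 3 = 87
Difference = 87 - 66 = 21
= 21 semitones


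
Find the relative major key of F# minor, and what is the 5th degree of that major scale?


Working:
The relative major shares the key signature and is a minor 3rd above the minor tonic
A minor 3rd above F# is A
→ relative major of F# minor is A major
A major scale: A B C# D E F# G#
= A major; 5th degree = E


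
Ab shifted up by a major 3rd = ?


Step by step:
major 3rd: 3 letter names, 4 semitones
Letter: A + 2 → C
Pitch: Ab + 4 semitones, spelled as a C → C
= C


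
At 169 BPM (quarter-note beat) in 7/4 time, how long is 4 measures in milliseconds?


Step by step:
Quarter-note beat duration = 60000 / 169 ms
Beats per measure (7/4) = 7
One measure = 7 × 60000 / 169 = 420000 / 169 ms
4 measures = 4 × 420000 / 169 = 1680000 / 169
= 9940.8 ms


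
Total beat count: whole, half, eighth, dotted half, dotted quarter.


Reasoning:
Beat values:
  whole = 4 beats
  half = 2 beats
  eighth = 0.5 beats
  dotted half = 3 beats
  dotted quarter = 1.5 beats
Sum = 4 + 2 + 0.5 + 3 + 1.5
= 11 beats


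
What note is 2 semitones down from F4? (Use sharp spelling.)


Working:
F4: chromatic position 5 in octave 4 → absolute = 4×12 + 5 = 53
Transpose down 2: 53 - 2 = 51
51 = 4×12 + 3 → D# in octave 4
Result = D#4


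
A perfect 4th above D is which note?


Working:
A 4th spans 4 letter names, so from D we land on G
A perfect 4th = 5 semitones above D
Spell G at that pitch: G
= G


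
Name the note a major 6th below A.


Working:
A 6th spans 6 letter names, so from A we land on C
A major 6th = 9 semitones below A
Spell C at that pitch: C
= C


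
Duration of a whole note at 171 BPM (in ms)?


Reasoning:
One quarter-note beat = 60000 / BPM = 60000 / 171 ms
Whole note = 4 × quarter note
Duration = 4 × 60000 / 171 = 240000 / 171
= 1403.5 ms


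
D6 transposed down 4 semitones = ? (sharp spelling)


D6: chromatic position 2 in octave 6 → absolute = 6×12 + 2 = 74
Transpose down 4: 74 - 4 = 70
70 = 5×12 + 10 → A# in octave 5
Result = A#5


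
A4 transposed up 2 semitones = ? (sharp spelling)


Step by step:
A4: chromatic position 9 in octave 4 → absolute = 4×12 + 9 = 57
Transpose up 2: 57 + 2 = 59
59 = 4×12 + 11 → B in octave 4
Result = B4


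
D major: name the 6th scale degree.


Step by step:
Major scale pattern: W-W-H-W-W-W-H (2-2-1-2-2-2-1 semitones)
Starting from D:
  D + 2 semitones → E
  E + 2 semitones → F#
  F# + 1 semitone → G
  G + 2 semitones → A
  A + 2 semitones → B
  B + 2 semitones → C#
  C# + 1 semitone → D
Scale: D E F# G A B C#
Degree 6 = B


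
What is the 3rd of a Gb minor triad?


Minor triad = root + minor 3rd (3 semitones) + perfect 5th (7 semitones)
A triad on Gb stacks thirds, so the chord tones use letter names G-B-D
Root: Gb
Minor 3rd above Gb: Bbb
Perfect 5th above Gb: Db
The 3rd = Bbb


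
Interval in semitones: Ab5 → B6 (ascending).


Absolute semitone position = octave×12 + chromatic position
Ab5: 5×12 + 8 = 68
B6: 6×12 + 11 = 83
Difference = 83 - 68 = 15
= 15 semitones


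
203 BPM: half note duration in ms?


Step by step:
One quarter-note beat = 60000 / BPM = 60000 / 203 ms
Half note = 2 × quarter note
Duration = 2 × 60000 / 203 = 120000 / 203
= 591.1 ms


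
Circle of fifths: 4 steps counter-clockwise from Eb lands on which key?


Let's work it out.
Each counter-clockwise step moves down a perfect 5th (= up a perfect 4th)
From Eb: Eb → Ab → Db → F#/Gb → B
= B


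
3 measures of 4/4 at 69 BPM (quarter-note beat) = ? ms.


Solution.
Quarter-note beat duration = 60000 / 69 ms
Beats per measure (4/4) = 4
One measure = 4 × 60000 / 69 = 240000 / 69 ms
3 measures = 3 × 240000 / 69 = 720000 / 69
= 10434.8 ms


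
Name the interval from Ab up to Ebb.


Let's work it out.
Letter names: A → E spans 5 letter names → a 5th
Semitones: Ab → Ebb = 6 half-steps
A 5th of 6 semitones is a diminished 5th
= diminished 5th


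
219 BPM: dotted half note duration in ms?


Let's work it out.
One quarter-note beat = 60000 / BPM = 60000 / 219 ms
Dotted half note = 3 × quarter note
Duration = 3 × 60000 / 219 = 180000 / 219
= 821.9 ms


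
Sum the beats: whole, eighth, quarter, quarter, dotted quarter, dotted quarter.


Step by step:
Beat values:
  whole = 4 beats
  eighth = 0.5 beats
  quarter = 1 beat
  quarter = 1 beat
  dotted quarter = 1.5 beats
  dotted quarter = 1.5 beats
Sum = 4 + 0.5 + 1 + 1 + 1.5 + 1.5
= 9.5 beats


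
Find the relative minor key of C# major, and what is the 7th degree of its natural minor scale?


The relative minor shares the major's key signature and starts on its 6th degree
6th degree = a major 6th above the tonic; a major 6th above C# is A#
→ relative minor of C# major is A# minor
A# natural minor scale: A# B# C# D# E# F# G#
= A# minor; 7th degree = G#


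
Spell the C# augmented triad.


Let's work it out.
Augmented triad = root + major 3rd (4 semitones) + augmented 5th (8 semitones)
A triad on C# stacks thirds, so the chord tones use letter names C-E-G
Root: C#
Major 3rd above C#: E#
Augmented 5th above C#: G##
Chord = C# E# G##


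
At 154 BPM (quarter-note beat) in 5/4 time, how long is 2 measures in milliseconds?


Quarter-note beat duration = 60000 / 154 ms
Beats per measure (5/4) = 5
One measure = 5 × 60000 / 154 = 300000 / 154 ms
2 measures = 2 × 300000 / 154 = 600000 / 154
= 3896.1 ms


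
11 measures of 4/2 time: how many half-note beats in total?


Time signature 4/2: the bottom number 2 means the half note gets one count
The top number 4 means 4 half-note beats per measure
Total = 4 × 11 measures
= 44 half-note beats


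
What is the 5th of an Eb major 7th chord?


Let's work it out.
Major 7th chord = root + major 3rd + perfect 5th + major 7th
Seventh chords stack in thirds, so the letter names are E-G-B-D
Root: Eb
Major 3rd above Eb: G
Perfect 5th above Eb: Bb
Major 7th above Eb: D
The 5th = Bb


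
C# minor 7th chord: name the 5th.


Working:
Minor 7th chord = root + minor 3rd + perfect 5th + minor 7th
Seventh chords stack in thirds, so the letter names are C-E-G-B
Root: C#
Minor 3rd above C#: E
Perfect 5th above C#: G#
Minor 7th above C#: B
The 5th = G#


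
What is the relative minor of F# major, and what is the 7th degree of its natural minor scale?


The relative minor shares the major's key signature and starts on its 6th degree
6th degree = a major 6th above the tonic; a major 6th above F# is D#
→ relative minor of F# major is D# minor
D# natural minor scale: D# E# F# G# A# B C#
= D# minor; 7th degree = C#


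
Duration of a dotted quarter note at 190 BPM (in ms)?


One quarter-note beat = 60000 / BPM = 60000 / 190 ms
Dotted quarter note = 3/2 × quarter note
Duration = 3/2 × 60000 / 190 = 90000 / 190
= 473.7 ms


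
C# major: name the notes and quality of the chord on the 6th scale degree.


Solution.
C# major scale: C# D# E# F# G# A# B#
Diatonic triad on degree 6 stacks scale notes 6, 1, 3: A# C# E#
A#→C# = 3 semitones; A#→E# = 7 semitones → minor triad
= A# C# E# (minor)


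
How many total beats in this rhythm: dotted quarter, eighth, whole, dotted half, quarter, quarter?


Let's work it out.
Beat values:
  dotted quarter = 1.5 beats
  eighth = 0.5 beats
  whole = 4 beats
  dotted half = 3 beats
  quarter = 1 beat
  quarter = 1 beat
Sum = 1.5 + 0.5 + 4 + 3 + 1 + 1
= 11 beats


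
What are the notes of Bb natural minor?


Solution.
Natural minor scale pattern: W-H-W-W-H-W-W (2-1-2-2-1-2-2 semitones)
Starting from Bb:
  Bb + 2 semitones → C
  C + 1 semitone → Db
  Db + 2 semitones → Eb
  Eb + 2 semitones → F
  F + 1 semitone → Gb
  Gb + 2 semitones → Ab
  Ab + 2 semitones → Bb
Scale = Bb C Db Eb F Gb Ab


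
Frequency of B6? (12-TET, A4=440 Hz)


Step by step:
f = 440 × 2^(n/12) where n = semitones from A4
B6: 26 semitones from A4
f = 440 × 2^(26/12)
f = 1975.53 Hz


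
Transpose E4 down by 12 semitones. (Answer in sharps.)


Reasoning:
E4: chromatic position 4 in octave 4 → absolute = 4×12 + 4 = 52
Transpose down 12: 52 - 12 = 40
40 = 3×12 + 4 → E in octave 3
Result = E3


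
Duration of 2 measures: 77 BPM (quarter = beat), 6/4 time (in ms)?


Quarter-note beat duration = 60000 / 77 ms
Beats per measure (6/4) = 6
One measure = 6 × 60000 / 77 = 360000 / 77 ms
2 measures = 2 × 360000 / 77 = 720000 / 77
= 9350.6 ms


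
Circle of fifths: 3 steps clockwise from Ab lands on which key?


Solution.
Each clockwise step on the circle of fifths moves up a perfect 5th
From Ab: Ab → Eb → Bb → F
= F


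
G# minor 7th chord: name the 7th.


Working:
Minor 7th chord = root + minor 3rd + perfect 5th + minor 7th
Seventh chords stack in thirds, so the letter names are G-B-D-F
Root: G#
Minor 3rd above G#: B
Perfect 5th above G#: D#
Minor 7th above G#: F#
The 7th = F#


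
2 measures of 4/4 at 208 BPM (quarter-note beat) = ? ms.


Quarter-note beat duration = 60000 / 208 ms
Beats per measure (4/4) = 4
One measure = 4 × 60000 / 208 = 240000 / 208 ms
2 measures = 2 × 240000 / 208 = 480000 / 208
= 2307.7 ms


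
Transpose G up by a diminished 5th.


diminished 5th: 5 letter names, 6 semitones
Letter: G + 4 → D
Pitch: G + 6 semitones, spelled as a D → Db
= Db


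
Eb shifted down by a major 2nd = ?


Let's work it out.
major 2nd: 2 letter names, 2 semitones
Letter: E - 1 → D
Pitch: Eb - 2 semitones, spelled as a D → Db
= Db


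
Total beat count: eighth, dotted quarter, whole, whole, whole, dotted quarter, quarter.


Step by step:
Beat values:
  eighth = 0.5 beats
  dotted quarter = 1.5 beats
  whole = 4 beats
  whole = 4 beats
  whole = 4 beats
  dotted quarter = 1.5 beats
  quarter = 1 beat
Sum = 0.5 + 1.5 + 4 + 4 + 4 + 1.5 + 1
= 16.5 beats


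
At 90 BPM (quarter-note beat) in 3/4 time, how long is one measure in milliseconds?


Quarter-note beat duration = 60000 / 90 ms
Beats per measure (3/4) = 3
One measure = 3 × 60000 / 90 = 180000 / 90 ms
= 2000.0 ms


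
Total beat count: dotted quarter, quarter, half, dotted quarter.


Solution.
Beat values:
  dotted quarter = 1.5 beats
  quarter = 1 beat
  half = 2 beats
  dotted quarter = 1.5 beats
Sum = 1.5 + 1 + 2 + 1.5
= 6 beats


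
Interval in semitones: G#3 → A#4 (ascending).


Absolute semitone position = octave×12 + chromatic position
G#3: 3×12 + 8 = 44
A#4: 4×12 + 10 = 58
Difference = 58 - 44 = 14
= 14 semitones


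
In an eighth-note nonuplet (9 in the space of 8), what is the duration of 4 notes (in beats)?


Step by step:
Nonuplet: 9 notes occupy the space of 8 eighth notes
Space = 8 × 1/2 = 4 beats
Each nonuplet note = 4 / 9 = 4/9 beats
4 notes = 4 × 4/9 = 16/9
= 16/9 beats


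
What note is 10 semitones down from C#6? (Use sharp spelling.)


C#6: chromatic position 1 in octave 6 → absolute = 6×12 + 1 = 73
Transpose down 10: 73 - 10 = 63
63 = 5×12 + 3 → D# in octave 5
Result = D#5


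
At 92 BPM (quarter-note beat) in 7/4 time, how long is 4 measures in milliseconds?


Step by step:
Quarter-note beat duration = 60000 / 92 ms
Beats per measure (7/4) = 7
One measure = 7 × 60000 / 92 = 420000 / 92 ms
4 measures = 4 × 420000 / 92 = 1680000 / 92
= 18260.9 ms


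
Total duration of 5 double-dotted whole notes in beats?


Reasoning:
Base whole note = 4 beats
Dot 1 adds half the previous value: +2
Dot 2 adds half the previous value: +1
One double-dotted whole = 4 + 2 + 1 = 7
5 of them = 5 × 7 = 35
= 35 beats


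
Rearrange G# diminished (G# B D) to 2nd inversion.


Reasoning:
Root position: G# B D
2nd inversion: move root and 3rd up an octave
Bass note: D
Notes (bottom to top) = D G# B


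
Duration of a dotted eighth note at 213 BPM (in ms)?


One quarter-note beat = 60000 / BPM = 60000 / 213 ms
Dotted eighth note = 3/4 × quarter note
Duration = 3/4 × 60000 / 213 = 45000 / 213
= 211.3 ms


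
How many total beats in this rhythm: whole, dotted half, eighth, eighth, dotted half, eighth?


Reasoning:
Beat values:
  whole = 4 beats
  dotted half = 3 beats
  eighth = 0.5 beats
  eighth = 0.5 beats
  dotted half = 3 beats
  eighth = 0.5 beats
Sum = 4 + 3 + 0.5 + 0.5 + 3 + 0.5
= 11.5 beats


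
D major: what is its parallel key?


Solution.
Parallel keys share the same tonic but differ in mode
D major → parallel is D minor
= D minor


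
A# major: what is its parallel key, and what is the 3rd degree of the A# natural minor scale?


Let's work it out.
Parallel keys share the same tonic but differ in mode
A# major → parallel is A# minor
A# natural minor scale: A# B# C# D# E# F# G#
= A# minor; 3rd degree = C#


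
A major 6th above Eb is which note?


Working:
A 6th spans 6 letter names, so from E we land on C
A major 6th = 9 semitones above Eb
Spell C at that pitch: C
= C


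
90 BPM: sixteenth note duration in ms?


Reasoning:
One quarter-note beat = 60000 / BPM = 60000 / 90 ms
Sixteenth note = 1/4 × quarter note
Duration = 1/4 × 60000 / 90 = 15000 / 90
= 166.7 ms


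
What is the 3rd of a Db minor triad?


Minor triad = root + minor 3rd (3 semitones) + perfect 5th (7 semitones)
A triad on Db stacks thirds, so the chord tones use letter names D-F-A
Root: Db
Minor 3rd above Db: Fb
Perfect 5th above Db: Ab
The 3rd = Fb


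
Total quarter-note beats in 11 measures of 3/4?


Let's work it out.
Time signature 3/4: the bottom number 4 means the quarter note gets one count
The top number 3 means 3 quarter-note beats per measure
Total = 3 × 11 measures
= 33 quarter-note beats


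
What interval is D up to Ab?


Solution.
Letter names: D → A spans 5 letter names → a 5th
Semitones: D → Ab = 6 half-steps
A 5th of 6 semitones is a diminished 5th
= diminished 5th


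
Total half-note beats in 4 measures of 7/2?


Reasoning:
Time signature 7/2: the bottom number 2 means the half note gets one count
The top number 7 means 7 half-note beats per measure
Total = 7 × 4 measures
= 28 half-note beats


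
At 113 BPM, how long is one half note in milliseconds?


Step by step:
One quarter-note beat = 60000 / BPM = 60000 / 113 ms
Half note = 2 × quarter note
Duration = 2 × 60000 / 113 = 120000 / 113
= 1061.9 ms


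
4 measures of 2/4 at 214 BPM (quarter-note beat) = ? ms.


Quarter-note beat duration = 60000 / 214 ms
Beats per measure (2/4) = 2
One measure = 2 × 60000 / 214 = 120000 / 214 ms
4 measures = 4 × 120000 / 214 = 480000 / 214
= 2243.0 ms


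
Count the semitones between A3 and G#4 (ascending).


Absolute semitone position = octave×12 + chromatic position
A3: 3×12 + 9 = 45
G#4: 4×12 + 8 = 56
Difference = 56 - 45 = 11
= 11 semitones


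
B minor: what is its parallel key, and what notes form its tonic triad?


Step by step:
Parallel keys share the same tonic but differ in mode
B minor → parallel is B major
Tonic triad of B major = B D# F#
= B major; triad = B D# F#


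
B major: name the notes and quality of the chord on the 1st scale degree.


Reasoning:
B major scale: B C# D# E F# G# A#
Diatonic triad on degree 1 stacks scale notes 1, 3, 5: B D# F#
B→D# = 4 semitones; B→F# = 7 semitones → major triad
= B D# F# (major)


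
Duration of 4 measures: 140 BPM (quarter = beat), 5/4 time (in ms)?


Step by step:
Quarter-note beat duration = 60000 / 140 ms
Beats per measure (5/4) = 5
One measure = 5 × 60000 / 140 = 300000 / 140 ms
4 measures = 4 × 300000 / 140 = 1200000 / 140
= 8571.4 ms


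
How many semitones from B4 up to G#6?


Let's work it out.
Absolute semitone position = octave×12 + chromatic position
B4: 4×12 + 11 = 59
G#6: 6×12 + 8 = 80
Difference = 80 - 59 = 21
= 21 semitones


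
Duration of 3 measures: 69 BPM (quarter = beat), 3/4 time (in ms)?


Working:
Quarter-note beat duration = 60000 / 69 ms
Beats per measure (3/4) = 3
One measure = 3 × 60000 / 69 = 180000 / 69 ms
3 measures = 3 × 180000 / 69 = 540000 / 69
= 7826.1 ms
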